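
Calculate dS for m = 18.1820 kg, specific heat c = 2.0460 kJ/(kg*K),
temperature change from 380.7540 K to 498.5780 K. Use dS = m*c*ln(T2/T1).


T2/T1 = 1.3094
ln(T2/T1) = 0.2696
dS = 18.1820 * 2.0460 * 0.2696 = 10.0295 kJ/K

10.0295 kJ/K


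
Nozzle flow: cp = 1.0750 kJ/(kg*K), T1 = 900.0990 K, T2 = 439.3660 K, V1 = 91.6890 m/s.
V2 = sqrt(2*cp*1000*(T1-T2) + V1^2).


dT = 460.7330 K
2*cp*1000*dT = 990575.9500
V1^2 = 8406.8727
V2 = sqrt(998982.8227) = 999.4913 m/s

999.4913 m/s


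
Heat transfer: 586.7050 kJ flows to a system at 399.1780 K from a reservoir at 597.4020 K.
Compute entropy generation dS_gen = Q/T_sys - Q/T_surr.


dS_sys = 586.7050/399.1780 = 1.4698 kJ/K
dS_surr = -586.7050/597.4020 = -0.9821 kJ/K
dS_gen = 1.4698 - 0.9821 = 0.4877 kJ/K (irreversible)

dS_gen = 0.4877 kJ/K, irreversible


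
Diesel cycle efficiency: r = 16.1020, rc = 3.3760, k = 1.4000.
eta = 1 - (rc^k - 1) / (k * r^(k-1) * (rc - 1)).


r^(k-1) = 3.0391
rc^k = 5.4924
eta = 0.5556 = 55.5621%

55.5621%


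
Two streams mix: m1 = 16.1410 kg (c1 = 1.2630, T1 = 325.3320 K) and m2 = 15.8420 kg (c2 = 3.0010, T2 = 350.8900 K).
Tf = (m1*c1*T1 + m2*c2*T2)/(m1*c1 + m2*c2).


num = 23314.2021
den = 67.9279
Tf = 343.2197 K

343.2197 K


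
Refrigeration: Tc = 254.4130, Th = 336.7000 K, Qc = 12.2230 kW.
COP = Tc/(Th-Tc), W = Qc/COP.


COP = 254.4130 / 82.2870 = 3.0918
W = 12.2230 / 3.0918 = 3.9534 kW

COP = 3.0918, W = 3.9534 kW


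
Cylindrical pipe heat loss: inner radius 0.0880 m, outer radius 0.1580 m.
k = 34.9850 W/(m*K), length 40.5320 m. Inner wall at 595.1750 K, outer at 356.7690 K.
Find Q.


dT = 238.4060 K
ln(ro/ri) = 0.5853
Q = 2*pi*34.9850*40.5320*238.4060 / 0.5853 = 3629354.9211 W

3629354.9211 W


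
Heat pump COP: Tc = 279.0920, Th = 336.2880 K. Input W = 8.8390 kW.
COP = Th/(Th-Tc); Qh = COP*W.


COP = 336.2880 / 57.1960 = 5.8796
Qh = 5.8796 * 8.8390 = 51.9695 kW

COP = 5.8796, Qh = 51.9695 kW


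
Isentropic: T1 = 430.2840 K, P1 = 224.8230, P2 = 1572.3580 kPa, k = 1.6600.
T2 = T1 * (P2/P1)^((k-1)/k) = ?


(k-1)/k = 0.3976
(P2/P1)^exp = 2.1669
T2 = 430.2840 * 2.1669 = 932.4038 K

932.4038 K


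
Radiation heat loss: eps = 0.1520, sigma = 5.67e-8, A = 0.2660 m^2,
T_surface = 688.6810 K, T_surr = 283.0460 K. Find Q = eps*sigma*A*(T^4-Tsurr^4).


T^4 = 2.2494e+11
Tsurr^4 = 6.4184e+09
Q = 0.1520 * 5.67e-8 * 0.2660 * 2.1852e+11 = 500.9663 W

500.9663 W


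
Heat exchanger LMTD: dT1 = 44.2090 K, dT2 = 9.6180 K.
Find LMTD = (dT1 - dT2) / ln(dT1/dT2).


dT1/dT2 = 4.5965
ln(dT1/dT2) = 1.5253
LMTD = 34.5910 / 1.5253 = 22.6783 K

22.6783 K


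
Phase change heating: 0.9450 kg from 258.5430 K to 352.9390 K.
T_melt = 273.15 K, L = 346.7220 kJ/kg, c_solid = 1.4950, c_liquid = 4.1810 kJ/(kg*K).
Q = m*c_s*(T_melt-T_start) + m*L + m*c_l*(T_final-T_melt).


Q1 (sensible, solid) = 0.9450 * 1.4950 * 14.6070 = 20.6364 kJ
Q2 (latent) = 0.9450 * 346.7220 = 327.6523 kJ
Q3 (sensible, liquid) = 0.9450 * 4.1810 * 79.7890 = 315.2499 kJ
Q_total = 663.5386 kJ

663.5386 kJ


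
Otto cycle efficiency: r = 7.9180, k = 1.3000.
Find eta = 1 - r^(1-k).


r^(k-1) = 1.8603
eta = 1 - 1/1.8603 = 0.4625 = 46.2454%

46.2454%


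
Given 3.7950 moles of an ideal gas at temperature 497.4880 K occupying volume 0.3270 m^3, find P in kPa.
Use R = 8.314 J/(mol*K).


P = nRT/V = 3.7950 * 8.314 * 497.4880 / 0.3270
= 15696.5573 / 0.3270 = 48001.7043 Pa = 48.0017 kPa

48.0017 kPa


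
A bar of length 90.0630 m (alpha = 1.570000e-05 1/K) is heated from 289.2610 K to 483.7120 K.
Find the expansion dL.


dT = 194.4510 K
dL = 1.570000e-05 * 90.0630 * 194.4510 = 0.274952 m
L_final = 90.337952 m

dL = 0.274952 m


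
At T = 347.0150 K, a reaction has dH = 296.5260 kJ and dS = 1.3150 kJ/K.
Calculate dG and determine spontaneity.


T*dS = 347.0150 * 1.3150 = 456.3247 kJ
dG = 296.5260 - 456.3247 = -159.7987 kJ (spontaneous)

dG = -159.7987 kJ, spontaneous


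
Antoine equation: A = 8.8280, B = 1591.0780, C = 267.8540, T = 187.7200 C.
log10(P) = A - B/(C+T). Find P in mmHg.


C+T = 455.5740
B/(C+T) = 3.4925
log10(P) = 8.8280 - 3.4925 = 5.3355
P = 10^5.3355 = 216536.5228 mmHg

216536.5228 mmHg


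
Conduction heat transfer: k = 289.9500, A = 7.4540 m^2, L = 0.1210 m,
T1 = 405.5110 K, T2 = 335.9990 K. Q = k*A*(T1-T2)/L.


dT = 69.5120 K
Q = 289.9500 * 7.4540 * 69.5120 / 0.1210 = 1241614.8992 W

1241614.8992 W


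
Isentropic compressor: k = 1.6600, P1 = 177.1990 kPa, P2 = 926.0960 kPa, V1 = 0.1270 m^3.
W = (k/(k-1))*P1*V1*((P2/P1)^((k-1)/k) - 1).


(k-1)/k = 0.3976
(P2/P1)^exp = 1.9300
W = 2.5152 * 177.1990 * 0.1270 * (1.9300 - 1) = 52.6370 kJ

52.6370 kJ


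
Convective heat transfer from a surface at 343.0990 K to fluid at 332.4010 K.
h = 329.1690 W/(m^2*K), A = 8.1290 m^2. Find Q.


dT = 10.6980 K
Q = 329.1690 * 8.1290 * 10.6980 = 28625.8667 W

28625.8667 W


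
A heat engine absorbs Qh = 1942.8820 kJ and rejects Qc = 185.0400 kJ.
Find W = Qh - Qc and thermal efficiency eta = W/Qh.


W = 1942.8820 - 185.0400 = 1757.8420 kJ
eta = 1757.8420 / 1942.8820 = 0.9048 = 90.4760%

W = 1757.8420 kJ, eta = 90.4760%


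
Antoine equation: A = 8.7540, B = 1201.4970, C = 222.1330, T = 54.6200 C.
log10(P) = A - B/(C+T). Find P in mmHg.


C+T = 276.7530
B/(C+T) = 4.3414
log10(P) = 8.7540 - 4.3414 = 4.4126
P = 10^4.4126 = 25857.9735 mmHg

25857.9735 mmHg


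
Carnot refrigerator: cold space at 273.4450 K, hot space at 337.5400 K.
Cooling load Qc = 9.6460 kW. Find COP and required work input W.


COP = 273.4450 / 64.0950 = 4.2662
W = 9.6460 / 4.2662 = 2.2610 kW

COP = 4.2662, W = 2.2610 kW


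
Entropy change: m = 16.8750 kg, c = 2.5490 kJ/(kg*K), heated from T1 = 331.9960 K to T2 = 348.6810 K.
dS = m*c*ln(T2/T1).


T2/T1 = 1.0503
ln(T2/T1) = 0.0490
dS = 16.8750 * 2.5490 * 0.0490 = 2.1092 kJ/K

2.1092 kJ/K


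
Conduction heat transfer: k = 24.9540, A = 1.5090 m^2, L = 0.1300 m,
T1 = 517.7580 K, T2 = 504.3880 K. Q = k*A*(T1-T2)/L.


dT = 13.3700 K
Q = 24.9540 * 1.5090 * 13.3700 / 0.1300 = 3872.7322 W

3872.7322 W


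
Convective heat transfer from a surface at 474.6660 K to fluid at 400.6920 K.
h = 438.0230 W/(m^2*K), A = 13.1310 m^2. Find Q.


dT = 73.9740 K
Q = 438.0230 * 13.1310 * 73.9740 = 425474.7773 W

425474.7773 W


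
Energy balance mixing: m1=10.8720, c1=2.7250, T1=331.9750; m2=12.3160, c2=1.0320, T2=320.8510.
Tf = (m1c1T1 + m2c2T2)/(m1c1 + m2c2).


num = 13913.2099
den = 42.3363
Tf = 328.6354 K

328.6354 K


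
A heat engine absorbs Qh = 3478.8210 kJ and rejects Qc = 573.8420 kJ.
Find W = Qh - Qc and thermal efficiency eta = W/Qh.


W = 3478.8210 - 573.8420 = 2904.9790 kJ
eta = 2904.9790 / 3478.8210 = 0.8350 = 83.5047%

W = 2904.9790 kJ, eta = 83.5047%


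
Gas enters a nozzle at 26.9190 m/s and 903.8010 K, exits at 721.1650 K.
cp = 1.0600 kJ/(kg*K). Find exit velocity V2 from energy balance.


dT = 182.6360 K
2*cp*1000*dT = 387188.3200
V1^2 = 724.6326
V2 = sqrt(387912.9526) = 622.8266 m/s

622.8266 m/s


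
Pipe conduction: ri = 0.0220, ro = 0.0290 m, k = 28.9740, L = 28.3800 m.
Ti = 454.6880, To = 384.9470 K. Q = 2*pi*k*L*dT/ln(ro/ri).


dT = 69.7410 K
ln(ro/ri) = 0.2763
Q = 2*pi*28.9740*28.3800*69.7410 / 0.2763 = 1304311.4011 W

1304311.4011 W


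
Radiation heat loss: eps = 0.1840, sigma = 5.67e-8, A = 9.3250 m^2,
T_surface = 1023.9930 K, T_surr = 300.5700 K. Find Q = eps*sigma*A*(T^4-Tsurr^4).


T^4 = 1.0995e+12
Tsurr^4 = 8.1617e+09
Q = 0.1840 * 5.67e-8 * 9.3250 * 1.0913e+12 = 106169.9880 W

106169.9880 W


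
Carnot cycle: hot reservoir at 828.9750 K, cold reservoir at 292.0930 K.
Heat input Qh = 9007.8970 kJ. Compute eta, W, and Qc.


eta = 1 - 292.0930/828.9750 = 0.6476
W = 0.6476 * 9007.8970 = 5833.9247 kJ
Qc = 9007.8970 - 5833.9247 = 3173.9723 kJ

eta = 64.7646%, W = 5833.9247 kJ, Qc = 3173.9723 kJ


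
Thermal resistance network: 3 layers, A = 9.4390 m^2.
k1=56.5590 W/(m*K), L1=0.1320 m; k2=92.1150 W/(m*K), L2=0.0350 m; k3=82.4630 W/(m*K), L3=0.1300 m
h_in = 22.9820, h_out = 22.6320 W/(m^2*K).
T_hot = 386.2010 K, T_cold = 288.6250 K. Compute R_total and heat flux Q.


R_conv_in = 1/(22.9820*9.4390) = 0.0046
R_1 = 0.1320/(56.5590*9.4390) = 0.0002
R_2 = 0.0350/(92.1150*9.4390) = 4.0254e-05
R_3 = 0.1300/(82.4630*9.4390) = 0.0002
R_conv_out = 1/(22.6320*9.4390) = 0.0047
R_total = 0.0097 K/W
Q = 97.5760 / 0.0097 = 10012.4122 W

R_total = 0.0097 K/W, Q = 10012.4122 W


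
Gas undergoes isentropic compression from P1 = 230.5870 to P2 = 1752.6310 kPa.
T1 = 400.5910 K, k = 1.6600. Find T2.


(k-1)/k = 0.3976
(P2/P1)^exp = 2.2399
T2 = 400.5910 * 2.2399 = 897.2654 K

897.2654 K


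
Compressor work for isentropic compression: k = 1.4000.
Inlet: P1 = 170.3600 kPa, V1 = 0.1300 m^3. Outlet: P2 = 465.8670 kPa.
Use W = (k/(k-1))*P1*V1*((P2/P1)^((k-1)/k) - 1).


(k-1)/k = 0.2857
(P2/P1)^exp = 1.3330
W = 3.5000 * 170.3600 * 0.1300 * (1.3330 - 1) = 25.8113 kJ

25.8113 kJ


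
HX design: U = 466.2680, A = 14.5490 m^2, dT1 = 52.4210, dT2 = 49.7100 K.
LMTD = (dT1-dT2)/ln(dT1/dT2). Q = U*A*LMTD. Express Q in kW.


LMTD = 51.0535 K
Q = 466.2680 * 14.5490 * 51.0535 = 346333.3475 W = 346.3333 kW

346.3333 kW


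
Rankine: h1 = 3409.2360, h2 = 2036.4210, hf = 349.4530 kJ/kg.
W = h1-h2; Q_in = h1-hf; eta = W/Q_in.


W = 1372.8150 kJ/kg
Q_in = 3059.7830 kJ/kg
eta = 0.4487 = 44.8664%

eta = 44.8664%


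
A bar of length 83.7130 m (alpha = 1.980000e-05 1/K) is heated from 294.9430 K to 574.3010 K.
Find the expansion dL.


dT = 279.3580 K
dL = 1.980000e-05 * 83.7130 * 279.3580 = 0.463041 m
L_final = 84.176041 m

dL = 0.463041 m


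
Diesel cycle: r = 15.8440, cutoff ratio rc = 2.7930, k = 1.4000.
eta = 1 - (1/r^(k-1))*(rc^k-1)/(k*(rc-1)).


r^(k-1) = 3.0196
rc^k = 4.2121
eta = 0.5762 = 57.6225%

57.6225%


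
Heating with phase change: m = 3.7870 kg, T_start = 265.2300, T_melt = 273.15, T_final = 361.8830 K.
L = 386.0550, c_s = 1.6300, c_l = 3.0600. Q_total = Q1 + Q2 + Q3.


Q1 (sensible, solid) = 3.7870 * 1.6300 * 7.9200 = 48.8887 kJ
Q2 (latent) = 3.7870 * 386.0550 = 1461.9903 kJ
Q3 (sensible, liquid) = 3.7870 * 3.0600 * 88.7330 = 1028.2575 kJ
Q_total = 2539.1365 kJ

2539.1365 kJ


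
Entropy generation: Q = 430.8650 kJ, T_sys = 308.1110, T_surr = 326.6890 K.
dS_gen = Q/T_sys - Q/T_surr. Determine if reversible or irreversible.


dS_sys = 430.8650/308.1110 = 1.3984 kJ/K
dS_surr = -430.8650/326.6890 = -1.3189 kJ/K
dS_gen = 1.3984 - 1.3189 = 0.0795 kJ/K (irreversible)

dS_gen = 0.0795 kJ/K, irreversible


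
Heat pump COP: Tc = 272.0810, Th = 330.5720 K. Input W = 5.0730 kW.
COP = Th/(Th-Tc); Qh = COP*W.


COP = 330.5720 / 58.4910 = 5.6517
Qh = 5.6517 * 5.0730 = 28.6709 kW

COP = 5.6517, Qh = 28.6709 kW


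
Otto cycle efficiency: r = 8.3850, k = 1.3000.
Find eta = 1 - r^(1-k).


r^(k-1) = 1.8926
eta = 1 - 1/1.8926 = 0.4716 = 47.1617%

47.1617%


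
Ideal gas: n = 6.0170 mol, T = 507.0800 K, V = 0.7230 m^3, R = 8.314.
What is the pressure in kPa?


P = nRT/V = 6.0170 * 8.314 * 507.0800 / 0.7230
= 25366.8484 / 0.7230 = 35085.5441 Pa = 35.0855 kPa

35.0855 kPa


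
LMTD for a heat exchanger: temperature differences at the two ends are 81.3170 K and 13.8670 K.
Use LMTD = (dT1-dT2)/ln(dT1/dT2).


dT1/dT2 = 5.8641
ln(dT1/dT2) = 1.7688
LMTD = 67.4500 / 1.7688 = 38.1323 K

38.1323 K


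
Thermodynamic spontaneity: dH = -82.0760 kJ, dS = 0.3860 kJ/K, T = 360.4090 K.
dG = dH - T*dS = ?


T*dS = 360.4090 * 0.3860 = 139.1179 kJ
dG = -82.0760 - 139.1179 = -221.1939 kJ (spontaneous)

dG = -221.1939 kJ, spontaneous


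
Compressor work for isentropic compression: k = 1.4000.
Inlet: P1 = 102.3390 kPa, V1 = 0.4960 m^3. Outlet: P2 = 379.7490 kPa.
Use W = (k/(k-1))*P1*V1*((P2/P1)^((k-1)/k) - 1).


(k-1)/k = 0.2857
(P2/P1)^exp = 1.4545
W = 3.5000 * 102.3390 * 0.4960 * (1.4545 - 1) = 80.7395 kJ

80.7395 kJ


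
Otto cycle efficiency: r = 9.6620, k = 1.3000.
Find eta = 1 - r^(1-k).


r^(k-1) = 1.9748
eta = 1 - 1/1.9748 = 0.4936 = 49.3616%

49.3616%


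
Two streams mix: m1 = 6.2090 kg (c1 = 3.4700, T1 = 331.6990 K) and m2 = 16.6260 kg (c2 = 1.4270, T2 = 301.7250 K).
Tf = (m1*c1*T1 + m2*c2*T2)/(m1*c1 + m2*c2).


num = 14305.0480
den = 45.2705
Tf = 315.9903 K

315.9903 K


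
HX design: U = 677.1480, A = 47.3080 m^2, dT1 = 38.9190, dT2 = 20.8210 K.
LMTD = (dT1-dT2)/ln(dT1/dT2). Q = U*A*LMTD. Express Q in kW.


LMTD = 28.9327 K
Q = 677.1480 * 47.3080 * 28.9327 = 926845.2858 W = 926.8453 kW

926.8453 kW


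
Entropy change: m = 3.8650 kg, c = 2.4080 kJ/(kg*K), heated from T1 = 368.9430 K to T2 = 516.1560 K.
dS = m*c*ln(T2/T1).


T2/T1 = 1.3990
ln(T2/T1) = 0.3358
dS = 3.8650 * 2.4080 * 0.3358 = 3.1250 kJ/K

3.1250 kJ/K


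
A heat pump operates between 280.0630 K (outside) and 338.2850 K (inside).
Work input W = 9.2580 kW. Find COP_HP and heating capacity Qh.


COP = 338.2850 / 58.2220 = 5.8103
Qh = 5.8103 * 9.2580 = 53.7914 kW

COP = 5.8103, Qh = 53.7914 kW


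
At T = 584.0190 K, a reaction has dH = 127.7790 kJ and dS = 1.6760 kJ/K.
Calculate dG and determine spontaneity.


T*dS = 584.0190 * 1.6760 = 978.8158 kJ
dG = 127.7790 - 978.8158 = -851.0368 kJ (spontaneous)

dG = -851.0368 kJ, spontaneous


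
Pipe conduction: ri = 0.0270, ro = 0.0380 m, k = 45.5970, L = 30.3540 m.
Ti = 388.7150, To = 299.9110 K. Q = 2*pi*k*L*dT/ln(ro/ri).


dT = 88.8040 K
ln(ro/ri) = 0.3417
Q = 2*pi*45.5970*30.3540*88.8040 / 0.3417 = 2259732.1802 W

2259732.1802 W


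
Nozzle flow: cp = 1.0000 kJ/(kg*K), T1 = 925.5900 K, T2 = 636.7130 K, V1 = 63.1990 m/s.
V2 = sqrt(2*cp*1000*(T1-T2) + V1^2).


dT = 288.8770 K
2*cp*1000*dT = 577754.0000
V1^2 = 3994.1136
V2 = sqrt(581748.1136) = 762.7241 m/s

762.7241 m/s


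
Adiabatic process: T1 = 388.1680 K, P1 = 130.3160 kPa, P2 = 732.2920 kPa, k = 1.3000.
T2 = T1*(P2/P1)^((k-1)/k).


(k-1)/k = 0.2308
(P2/P1)^exp = 1.4894
T2 = 388.1680 * 1.4894 = 578.1284 K

578.1284 K


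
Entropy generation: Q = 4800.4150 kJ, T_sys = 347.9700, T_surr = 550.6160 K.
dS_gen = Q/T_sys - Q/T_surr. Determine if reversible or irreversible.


dS_sys = 4800.4150/347.9700 = 13.7955 kJ/K
dS_surr = -4800.4150/550.6160 = -8.7183 kJ/K
dS_gen = 13.7955 - 8.7183 = 5.0772 kJ/K (irreversible)

dS_gen = 5.0772 kJ/K, irreversible


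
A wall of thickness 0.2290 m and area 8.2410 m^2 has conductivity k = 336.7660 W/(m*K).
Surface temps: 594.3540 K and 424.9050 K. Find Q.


dT = 169.4490 K
Q = 336.7660 * 8.2410 * 169.4490 / 0.2290 = 2053580.2576 W

2053580.2576 W


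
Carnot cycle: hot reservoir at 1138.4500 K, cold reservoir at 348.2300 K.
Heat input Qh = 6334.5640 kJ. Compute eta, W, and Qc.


eta = 1 - 348.2300/1138.4500 = 0.6941
W = 0.6941 * 6334.5640 = 4396.9425 kJ
Qc = 6334.5640 - 4396.9425 = 1937.6215 kJ

eta = 69.4119%, W = 4396.9425 kJ, Qc = 1937.6215 kJ


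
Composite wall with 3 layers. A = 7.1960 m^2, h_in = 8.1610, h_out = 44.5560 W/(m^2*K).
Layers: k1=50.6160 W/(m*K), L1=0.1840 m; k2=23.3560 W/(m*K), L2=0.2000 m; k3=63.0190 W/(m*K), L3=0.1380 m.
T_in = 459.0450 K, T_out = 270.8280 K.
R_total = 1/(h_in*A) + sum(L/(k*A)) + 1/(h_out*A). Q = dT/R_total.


R_conv_in = 1/(8.1610*7.1960) = 0.0170
R_1 = 0.1840/(50.6160*7.1960) = 0.0005
R_2 = 0.2000/(23.3560*7.1960) = 0.0012
R_3 = 0.1380/(63.0190*7.1960) = 0.0003
R_conv_out = 1/(44.5560*7.1960) = 0.0031
R_total = 0.0221 K/W
Q = 188.2170 / 0.0221 = 8498.7460 W

R_total = 0.0221 K/W, Q = 8498.7460 W


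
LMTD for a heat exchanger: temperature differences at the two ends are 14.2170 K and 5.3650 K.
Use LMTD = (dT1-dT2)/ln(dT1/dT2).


dT1/dT2 = 2.6500
ln(dT1/dT2) = 0.9745
LMTD = 8.8520 / 0.9745 = 9.0832 K

9.0832 K


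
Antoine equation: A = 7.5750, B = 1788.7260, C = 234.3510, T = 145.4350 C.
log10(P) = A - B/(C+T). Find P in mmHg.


C+T = 379.7860
B/(C+T) = 4.7098
log10(P) = 7.5750 - 4.7098 = 2.8652
P = 10^2.8652 = 733.1181 mmHg

733.1181 mmHg


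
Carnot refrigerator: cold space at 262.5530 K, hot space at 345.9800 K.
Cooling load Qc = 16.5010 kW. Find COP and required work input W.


COP = 262.5530 / 83.4270 = 3.1471
W = 16.5010 / 3.1471 = 5.2432 kW

COP = 3.1471, W = 5.2432 kW


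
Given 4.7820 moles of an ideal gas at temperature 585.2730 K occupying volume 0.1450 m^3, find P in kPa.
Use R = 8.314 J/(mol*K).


P = nRT/V = 4.7820 * 8.314 * 585.2730 / 0.1450
= 23269.0194 / 0.1450 = 160475.9958 Pa = 160.4760 kPa

160.4760 kPa


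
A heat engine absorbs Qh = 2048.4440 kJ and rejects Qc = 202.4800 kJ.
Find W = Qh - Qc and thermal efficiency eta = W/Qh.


W = 2048.4440 - 202.4800 = 1845.9640 kJ
eta = 1845.9640 / 2048.4440 = 0.9012 = 90.1154%

W = 1845.9640 kJ, eta = 90.1154%


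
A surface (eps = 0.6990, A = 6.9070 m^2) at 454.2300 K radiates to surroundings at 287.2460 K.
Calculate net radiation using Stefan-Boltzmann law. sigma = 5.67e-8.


T^4 = 4.2570e+10
Tsurr^4 = 6.8079e+09
Q = 0.6990 * 5.67e-8 * 6.9070 * 3.5762e+10 = 9789.7523 W

9789.7523 W


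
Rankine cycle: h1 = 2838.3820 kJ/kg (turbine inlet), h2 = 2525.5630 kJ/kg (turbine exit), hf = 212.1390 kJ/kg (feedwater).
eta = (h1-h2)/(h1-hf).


W = 312.8190 kJ/kg
Q_in = 2626.2430 kJ/kg
eta = 0.1191 = 11.9113%

eta = 11.9113%


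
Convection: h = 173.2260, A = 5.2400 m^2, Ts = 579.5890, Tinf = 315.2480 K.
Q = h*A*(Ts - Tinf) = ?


dT = 264.3410 K
Q = 173.2260 * 5.2400 * 264.3410 = 239943.4465 W

239943.4465 W


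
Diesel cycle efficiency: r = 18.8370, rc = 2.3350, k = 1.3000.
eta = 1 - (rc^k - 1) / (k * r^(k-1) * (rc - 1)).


r^(k-1) = 2.4127
rc^k = 3.0114
eta = 0.5196 = 51.9629%

51.9629%


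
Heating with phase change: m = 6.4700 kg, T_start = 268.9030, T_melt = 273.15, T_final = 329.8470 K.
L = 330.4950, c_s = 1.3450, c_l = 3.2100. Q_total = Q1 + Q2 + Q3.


Q1 (sensible, solid) = 6.4700 * 1.3450 * 4.2470 = 36.9580 kJ
Q2 (latent) = 6.4700 * 330.4950 = 2138.3027 kJ
Q3 (sensible, liquid) = 6.4700 * 3.2100 * 56.6970 = 1177.5230 kJ
Q_total = 3352.7837 kJ

3352.7837 kJ


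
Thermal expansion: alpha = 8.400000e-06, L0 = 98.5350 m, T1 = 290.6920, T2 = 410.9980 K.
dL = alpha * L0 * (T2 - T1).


dT = 120.3060 K
dL = 8.400000e-06 * 98.5350 * 120.3060 = 0.099577 m
L_final = 98.634577 m

dL = 0.099577 m


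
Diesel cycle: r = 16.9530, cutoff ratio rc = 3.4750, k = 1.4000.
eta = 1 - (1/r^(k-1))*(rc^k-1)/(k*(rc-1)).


r^(k-1) = 3.1024
rc^k = 5.7192
eta = 0.5610 = 56.0996%

56.0996%


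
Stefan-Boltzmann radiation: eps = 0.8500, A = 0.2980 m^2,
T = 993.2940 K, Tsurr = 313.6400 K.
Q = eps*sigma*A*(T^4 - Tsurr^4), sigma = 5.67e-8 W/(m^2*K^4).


T^4 = 9.7344e+11
Tsurr^4 = 9.6767e+09
Q = 0.8500 * 5.67e-8 * 0.2980 * 9.6377e+11 = 13841.7413 W

13841.7413 W


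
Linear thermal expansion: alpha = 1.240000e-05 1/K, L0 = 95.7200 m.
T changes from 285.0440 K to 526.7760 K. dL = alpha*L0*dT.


dT = 241.7320 K
dL = 1.240000e-05 * 95.7200 * 241.7320 = 0.286918 m
L_final = 96.006918 m

dL = 0.286918 m


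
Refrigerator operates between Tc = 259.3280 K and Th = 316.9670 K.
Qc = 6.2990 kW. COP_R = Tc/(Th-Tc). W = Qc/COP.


COP = 259.3280 / 57.6390 = 4.4992
W = 6.2990 / 4.4992 = 1.4000 kW

COP = 4.4992, W = 1.4000 kW


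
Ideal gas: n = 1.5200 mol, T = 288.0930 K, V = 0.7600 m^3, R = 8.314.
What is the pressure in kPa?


P = nRT/V = 1.5200 * 8.314 * 288.0930 / 0.7600
= 3640.7119 / 0.7600 = 4790.4104 Pa = 4.7904 kPa

4.7904 kPa


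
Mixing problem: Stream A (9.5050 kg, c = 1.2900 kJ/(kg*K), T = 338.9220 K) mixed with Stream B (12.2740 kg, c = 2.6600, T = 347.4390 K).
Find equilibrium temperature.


num = 15499.1555
den = 44.9103
Tf = 345.1137 K

345.1137 K


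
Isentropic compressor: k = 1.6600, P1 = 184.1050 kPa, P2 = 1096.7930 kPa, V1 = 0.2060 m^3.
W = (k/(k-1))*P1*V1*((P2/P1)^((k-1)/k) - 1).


(k-1)/k = 0.3976
(P2/P1)^exp = 2.0331
W = 2.5152 * 184.1050 * 0.2060 * (2.0331 - 1) = 98.5449 kJ

98.5449 kJ


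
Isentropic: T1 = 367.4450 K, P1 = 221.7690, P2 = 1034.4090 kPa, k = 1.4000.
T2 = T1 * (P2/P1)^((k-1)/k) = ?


(k-1)/k = 0.2857
(P2/P1)^exp = 1.5527
T2 = 367.4450 * 1.5527 = 570.5262 K

570.5262 K


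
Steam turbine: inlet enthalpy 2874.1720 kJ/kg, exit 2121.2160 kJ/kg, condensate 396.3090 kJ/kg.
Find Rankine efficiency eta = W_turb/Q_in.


W = 752.9560 kJ/kg
Q_in = 2477.8630 kJ/kg
eta = 0.3039 = 30.3873%

eta = 30.3873%


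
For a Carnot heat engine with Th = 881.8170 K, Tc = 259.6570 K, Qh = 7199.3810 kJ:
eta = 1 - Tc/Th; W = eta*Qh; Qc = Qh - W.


eta = 1 - 259.6570/881.8170 = 0.7055
W = 0.7055 * 7199.3810 = 5079.4744 kJ
Qc = 7199.3810 - 5079.4744 = 2119.9066 kJ

eta = 70.5543%, W = 5079.4744 kJ, Qc = 2119.9066 kJ


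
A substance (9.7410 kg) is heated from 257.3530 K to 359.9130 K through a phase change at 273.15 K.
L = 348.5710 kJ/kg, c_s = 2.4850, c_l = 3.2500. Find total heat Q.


Q1 (sensible, solid) = 9.7410 * 2.4850 * 15.7970 = 382.3883 kJ
Q2 (latent) = 9.7410 * 348.5710 = 3395.4301 kJ
Q3 (sensible, liquid) = 9.7410 * 3.2500 * 86.7630 = 2746.7647 kJ
Q_total = 6524.5831 kJ

6524.5831 kJ


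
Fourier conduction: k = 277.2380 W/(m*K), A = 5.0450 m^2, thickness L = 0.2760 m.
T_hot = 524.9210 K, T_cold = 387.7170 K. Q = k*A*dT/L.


dT = 137.2040 K
Q = 277.2380 * 5.0450 * 137.2040 / 0.2760 = 695299.0220 W

695299.0220 W


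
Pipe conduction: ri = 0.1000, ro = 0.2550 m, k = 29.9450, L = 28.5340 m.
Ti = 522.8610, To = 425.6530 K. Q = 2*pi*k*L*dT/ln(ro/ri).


dT = 97.2080 K
ln(ro/ri) = 0.9361
Q = 2*pi*29.9450*28.5340*97.2080 / 0.9361 = 557506.1804 W

557506.1804 W


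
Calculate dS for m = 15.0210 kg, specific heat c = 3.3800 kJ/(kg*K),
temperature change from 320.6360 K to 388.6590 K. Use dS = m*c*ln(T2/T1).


T2/T1 = 1.2122
ln(T2/T1) = 0.1924
dS = 15.0210 * 3.3800 * 0.1924 = 9.7681 kJ/K

9.7681 kJ/K


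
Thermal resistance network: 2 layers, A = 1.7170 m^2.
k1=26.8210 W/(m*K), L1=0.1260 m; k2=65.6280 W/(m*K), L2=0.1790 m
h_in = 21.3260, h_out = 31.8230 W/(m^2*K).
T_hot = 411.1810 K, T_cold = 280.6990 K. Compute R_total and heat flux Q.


R_conv_in = 1/(21.3260*1.7170) = 0.0273
R_1 = 0.1260/(26.8210*1.7170) = 0.0027
R_2 = 0.1790/(65.6280*1.7170) = 0.0016
R_conv_out = 1/(31.8230*1.7170) = 0.0183
R_total = 0.0499 K/W
Q = 130.4820 / 0.0499 = 2612.9808 W

R_total = 0.0499 K/W, Q = 2612.9808 W


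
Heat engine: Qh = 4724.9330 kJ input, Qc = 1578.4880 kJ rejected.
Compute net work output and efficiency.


W = 4724.9330 - 1578.4880 = 3146.4450 kJ
eta = 3146.4450 / 4724.9330 = 0.6659 = 66.5924%

W = 3146.4450 kJ, eta = 66.5924%


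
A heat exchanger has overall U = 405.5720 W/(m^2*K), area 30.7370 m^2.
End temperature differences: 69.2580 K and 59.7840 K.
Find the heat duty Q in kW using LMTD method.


LMTD = 64.4049 K
Q = 405.5720 * 30.7370 * 64.4049 = 802875.8445 W = 802.8758 kW

802.8758 kW


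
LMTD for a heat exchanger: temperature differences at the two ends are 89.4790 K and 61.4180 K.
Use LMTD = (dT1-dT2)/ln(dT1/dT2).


dT1/dT2 = 1.4569
ln(dT1/dT2) = 0.3763
LMTD = 28.0610 / 0.3763 = 74.5706 K

74.5706 K


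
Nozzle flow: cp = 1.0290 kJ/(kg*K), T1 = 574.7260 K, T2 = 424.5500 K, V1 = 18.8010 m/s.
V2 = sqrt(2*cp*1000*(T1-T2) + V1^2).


dT = 150.1760 K
2*cp*1000*dT = 309062.2080
V1^2 = 353.4776
V2 = sqrt(309415.6856) = 556.2515 m/s

556.2515 m/s


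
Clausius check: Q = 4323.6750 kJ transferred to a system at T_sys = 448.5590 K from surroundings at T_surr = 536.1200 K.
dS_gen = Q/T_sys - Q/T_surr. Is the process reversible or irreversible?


dS_sys = 4323.6750/448.5590 = 9.6390 kJ/K
dS_surr = -4323.6750/536.1200 = -8.0648 kJ/K
dS_gen = 9.6390 - 8.0648 = 1.5743 kJ/K (irreversible)

dS_gen = 1.5743 kJ/K, irreversible


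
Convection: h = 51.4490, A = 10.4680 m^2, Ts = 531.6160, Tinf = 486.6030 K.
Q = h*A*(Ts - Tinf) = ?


dT = 45.0130 K
Q = 51.4490 * 10.4680 * 45.0130 = 24242.5673 W

24242.5673 W


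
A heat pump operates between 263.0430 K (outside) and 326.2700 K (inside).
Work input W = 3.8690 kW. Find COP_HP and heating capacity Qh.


COP = 326.2700 / 63.2270 = 5.1603
Qh = 5.1603 * 3.8690 = 19.9652 kW

COP = 5.1603, Qh = 19.9652 kW


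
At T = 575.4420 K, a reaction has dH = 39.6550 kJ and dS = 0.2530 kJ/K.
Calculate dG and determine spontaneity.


T*dS = 575.4420 * 0.2530 = 145.5868 kJ
dG = 39.6550 - 145.5868 = -105.9318 kJ (spontaneous)

dG = -105.9318 kJ, spontaneous


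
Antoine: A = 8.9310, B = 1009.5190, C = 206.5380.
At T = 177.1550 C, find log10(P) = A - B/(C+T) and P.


C+T = 383.6930
B/(C+T) = 2.6311
log10(P) = 8.9310 - 2.6311 = 6.2999
P = 10^6.2999 = 1994990.3248 mmHg

1994990.3248 mmHg


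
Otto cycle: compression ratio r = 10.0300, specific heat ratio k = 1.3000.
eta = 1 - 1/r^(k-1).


r^(k-1) = 1.9971
eta = 1 - 1/1.9971 = 0.4993 = 49.9263%

49.9263%


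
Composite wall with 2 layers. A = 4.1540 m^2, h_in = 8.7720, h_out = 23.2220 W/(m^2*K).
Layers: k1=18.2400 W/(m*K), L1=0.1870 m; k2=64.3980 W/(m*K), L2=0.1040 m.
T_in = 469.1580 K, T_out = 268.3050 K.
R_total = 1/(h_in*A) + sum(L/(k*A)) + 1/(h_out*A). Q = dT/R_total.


R_conv_in = 1/(8.7720*4.1540) = 0.0274
R_1 = 0.1870/(18.2400*4.1540) = 0.0025
R_2 = 0.1040/(64.3980*4.1540) = 0.0004
R_conv_out = 1/(23.2220*4.1540) = 0.0104
R_total = 0.0407 K/W
Q = 200.8530 / 0.0407 = 4939.0223 W

R_total = 0.0407 K/W, Q = 4939.0223 W


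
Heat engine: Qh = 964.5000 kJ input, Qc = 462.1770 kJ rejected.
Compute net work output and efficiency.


W = 964.5000 - 462.1770 = 502.3230 kJ
eta = 502.3230 / 964.5000 = 0.5208 = 52.0812%

W = 502.3230 kJ, eta = 52.0812%


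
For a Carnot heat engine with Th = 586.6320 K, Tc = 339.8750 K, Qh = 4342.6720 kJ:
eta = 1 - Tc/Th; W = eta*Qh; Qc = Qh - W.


eta = 1 - 339.8750/586.6320 = 0.4206
W = 0.4206 * 4342.6720 = 1826.6728 kJ
Qc = 4342.6720 - 1826.6728 = 2515.9992 kJ

eta = 42.0633%, W = 1826.6728 kJ, Qc = 2515.9992 kJ


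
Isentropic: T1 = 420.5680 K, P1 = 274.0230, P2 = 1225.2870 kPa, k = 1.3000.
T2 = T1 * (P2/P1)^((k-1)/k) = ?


(k-1)/k = 0.2308
(P2/P1)^exp = 1.4129
T2 = 420.5680 * 1.4129 = 594.2104 K

594.2104 K


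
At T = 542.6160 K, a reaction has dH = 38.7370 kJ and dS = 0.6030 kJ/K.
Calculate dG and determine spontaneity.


T*dS = 542.6160 * 0.6030 = 327.1974 kJ
dG = 38.7370 - 327.1974 = -288.4604 kJ (spontaneous)

dG = -288.4604 kJ, spontaneous


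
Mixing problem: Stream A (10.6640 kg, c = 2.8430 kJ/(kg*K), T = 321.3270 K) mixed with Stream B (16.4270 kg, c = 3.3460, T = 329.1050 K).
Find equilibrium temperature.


num = 27831.0837
den = 85.2825
Tf = 326.3399 K

326.3399 K


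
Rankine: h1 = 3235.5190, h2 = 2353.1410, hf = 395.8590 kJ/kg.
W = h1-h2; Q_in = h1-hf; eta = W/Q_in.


W = 882.3780 kJ/kg
Q_in = 2839.6600 kJ/kg
eta = 0.3107 = 31.0734%

eta = 31.0734%


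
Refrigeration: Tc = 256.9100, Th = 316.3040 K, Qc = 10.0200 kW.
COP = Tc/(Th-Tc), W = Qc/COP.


COP = 256.9100 / 59.3940 = 4.3255
W = 10.0200 / 4.3255 = 2.3165 kW

COP = 4.3255, W = 2.3165 kW


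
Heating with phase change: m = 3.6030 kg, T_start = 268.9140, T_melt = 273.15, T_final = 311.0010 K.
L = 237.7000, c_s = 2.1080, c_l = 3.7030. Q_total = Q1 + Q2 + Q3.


Q1 (sensible, solid) = 3.6030 * 2.1080 * 4.2360 = 32.1729 kJ
Q2 (latent) = 3.6030 * 237.7000 = 856.4331 kJ
Q3 (sensible, liquid) = 3.6030 * 3.7030 * 37.8510 = 505.0046 kJ
Q_total = 1393.6106 kJ

1393.6106 kJ


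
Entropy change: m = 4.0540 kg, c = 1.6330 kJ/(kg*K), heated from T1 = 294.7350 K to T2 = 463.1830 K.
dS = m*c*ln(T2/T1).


T2/T1 = 1.5715
ln(T2/T1) = 0.4520
dS = 4.0540 * 1.6330 * 0.4520 = 2.9926 kJ/K

2.9926 kJ/K


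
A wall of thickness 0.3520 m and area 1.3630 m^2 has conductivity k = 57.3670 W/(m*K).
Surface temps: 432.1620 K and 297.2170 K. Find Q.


dT = 134.9450 K
Q = 57.3670 * 1.3630 * 134.9450 / 0.3520 = 29975.8929 W

29975.8929 W


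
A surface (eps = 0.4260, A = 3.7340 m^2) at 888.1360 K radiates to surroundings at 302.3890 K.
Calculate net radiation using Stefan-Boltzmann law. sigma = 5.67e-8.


T^4 = 6.2218e+11
Tsurr^4 = 8.3611e+09
Q = 0.4260 * 5.67e-8 * 3.7340 * 6.1382e+11 = 55361.6591 W

55361.6591 W


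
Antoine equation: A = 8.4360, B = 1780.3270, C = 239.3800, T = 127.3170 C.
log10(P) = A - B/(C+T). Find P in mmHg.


C+T = 366.6970
B/(C+T) = 4.8550
log10(P) = 8.4360 - 4.8550 = 3.5810
P = 10^3.5810 = 3810.3456 mmHg

3810.3456 mmHg


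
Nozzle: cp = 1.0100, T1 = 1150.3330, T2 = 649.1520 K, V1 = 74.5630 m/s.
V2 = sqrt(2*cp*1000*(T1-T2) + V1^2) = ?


dT = 501.1810 K
2*cp*1000*dT = 1012385.6200
V1^2 = 5559.6410
V2 = sqrt(1017945.2610) = 1008.9327 m/s

1008.9327 m/s


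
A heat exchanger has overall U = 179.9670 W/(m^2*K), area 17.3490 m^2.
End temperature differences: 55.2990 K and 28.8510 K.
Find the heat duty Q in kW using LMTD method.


LMTD = 40.6511 K
Q = 179.9670 * 17.3490 * 40.6511 = 126922.7029 W = 126.9227 kW

126.9227 kW


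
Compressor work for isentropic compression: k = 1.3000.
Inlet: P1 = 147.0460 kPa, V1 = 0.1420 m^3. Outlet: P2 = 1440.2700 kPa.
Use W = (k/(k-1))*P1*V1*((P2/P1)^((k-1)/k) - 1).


(k-1)/k = 0.2308
(P2/P1)^exp = 1.6931
W = 4.3333 * 147.0460 * 0.1420 * (1.6931 - 1) = 62.7159 kJ

62.7159 kJ


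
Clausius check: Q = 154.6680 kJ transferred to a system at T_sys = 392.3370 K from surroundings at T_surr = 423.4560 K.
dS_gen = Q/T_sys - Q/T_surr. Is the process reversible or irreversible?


dS_sys = 154.6680/392.3370 = 0.3942 kJ/K
dS_surr = -154.6680/423.4560 = -0.3653 kJ/K
dS_gen = 0.3942 - 0.3653 = 0.0290 kJ/K (irreversible)

dS_gen = 0.0290 kJ/K, irreversible


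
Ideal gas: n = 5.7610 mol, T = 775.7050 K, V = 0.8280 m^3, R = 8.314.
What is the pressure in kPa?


P = nRT/V = 5.7610 * 8.314 * 775.7050 / 0.8280
= 37153.9067 / 0.8280 = 44871.8680 Pa = 44.8719 kPa

44.8719 kPa


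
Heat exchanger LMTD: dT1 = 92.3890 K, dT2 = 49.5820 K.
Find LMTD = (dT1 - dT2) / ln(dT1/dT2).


dT1/dT2 = 1.8634
ln(dT1/dT2) = 0.6224
LMTD = 42.8070 / 0.6224 = 68.7795 K

68.7795 K


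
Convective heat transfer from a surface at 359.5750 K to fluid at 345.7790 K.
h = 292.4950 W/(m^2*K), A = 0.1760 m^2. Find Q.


dT = 13.7960 K
Q = 292.4950 * 0.1760 * 13.7960 = 710.2059 W

710.2059 W


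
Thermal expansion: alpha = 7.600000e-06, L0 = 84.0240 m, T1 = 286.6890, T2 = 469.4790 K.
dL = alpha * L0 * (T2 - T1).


dT = 182.7900 K
dL = 7.600000e-06 * 84.0240 * 182.7900 = 0.116726 m
L_final = 84.140726 m

dL = 0.116726 m


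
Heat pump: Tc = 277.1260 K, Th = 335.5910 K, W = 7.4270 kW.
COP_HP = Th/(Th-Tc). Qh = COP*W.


COP = 335.5910 / 58.4650 = 5.7400
Qh = 5.7400 * 7.4270 = 42.6312 kW

COP = 5.7400, Qh = 42.6312 kW


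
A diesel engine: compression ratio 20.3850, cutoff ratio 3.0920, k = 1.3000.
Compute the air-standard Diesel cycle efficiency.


r^(k-1) = 2.4705
rc^k = 4.3382
eta = 0.5032 = 50.3160%

50.3160%


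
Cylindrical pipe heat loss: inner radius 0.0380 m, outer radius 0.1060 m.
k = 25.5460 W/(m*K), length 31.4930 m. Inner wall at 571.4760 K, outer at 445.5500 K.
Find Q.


dT = 125.9260 K
ln(ro/ri) = 1.0259
Q = 2*pi*25.5460*31.4930*125.9260 / 1.0259 = 620507.6108 W

620507.6108 W


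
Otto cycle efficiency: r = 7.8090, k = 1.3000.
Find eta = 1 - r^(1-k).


r^(k-1) = 1.8526
eta = 1 - 1/1.8526 = 0.4602 = 46.0214%

46.0214%


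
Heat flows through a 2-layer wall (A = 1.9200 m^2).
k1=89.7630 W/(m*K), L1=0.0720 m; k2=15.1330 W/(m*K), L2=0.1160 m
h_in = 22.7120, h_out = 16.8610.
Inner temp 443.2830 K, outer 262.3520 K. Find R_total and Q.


R_conv_in = 1/(22.7120*1.9200) = 0.0229
R_1 = 0.0720/(89.7630*1.9200) = 0.0004
R_2 = 0.1160/(15.1330*1.9200) = 0.0040
R_conv_out = 1/(16.8610*1.9200) = 0.0309
R_total = 0.0582 K/W
Q = 180.9310 / 0.0582 = 3107.0692 W

R_total = 0.0582 K/W, Q = 3107.0692 W


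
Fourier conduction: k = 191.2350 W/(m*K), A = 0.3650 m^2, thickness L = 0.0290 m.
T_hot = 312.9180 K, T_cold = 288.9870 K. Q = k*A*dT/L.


dT = 23.9310 K
Q = 191.2350 * 0.3650 * 23.9310 / 0.0290 = 57600.0809 W

57600.0809 W


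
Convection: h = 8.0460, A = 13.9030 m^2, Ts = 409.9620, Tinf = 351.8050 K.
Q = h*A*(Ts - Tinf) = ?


dT = 58.1570 K
Q = 8.0460 * 13.9030 * 58.1570 = 6505.6478 W

6505.6478 W


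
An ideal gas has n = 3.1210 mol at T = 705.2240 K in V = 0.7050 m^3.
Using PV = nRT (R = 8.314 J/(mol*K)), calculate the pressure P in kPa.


P = nRT/V = 3.1210 * 8.314 * 705.2240 / 0.7050
= 18299.1481 / 0.7050 = 25956.2385 Pa = 25.9562 kPa

25.9562 kPa


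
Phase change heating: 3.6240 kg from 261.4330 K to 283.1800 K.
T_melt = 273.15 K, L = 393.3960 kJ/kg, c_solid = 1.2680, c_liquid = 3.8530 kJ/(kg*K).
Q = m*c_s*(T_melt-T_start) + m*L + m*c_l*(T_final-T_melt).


Q1 (sensible, solid) = 3.6240 * 1.2680 * 11.7170 = 53.8423 kJ
Q2 (latent) = 3.6240 * 393.3960 = 1425.6671 kJ
Q3 (sensible, liquid) = 3.6240 * 3.8530 * 10.0300 = 140.0516 kJ
Q_total = 1619.5611 kJ

1619.5611 kJ


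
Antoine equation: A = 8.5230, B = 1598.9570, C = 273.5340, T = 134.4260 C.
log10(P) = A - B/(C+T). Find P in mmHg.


C+T = 407.9600
B/(C+T) = 3.9194
log10(P) = 8.5230 - 3.9194 = 4.6036
P = 10^4.6036 = 40142.4145 mmHg

40142.4145 mmHg


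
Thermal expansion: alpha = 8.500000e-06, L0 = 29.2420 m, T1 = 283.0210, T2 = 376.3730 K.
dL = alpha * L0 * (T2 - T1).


dT = 93.3520 K
dL = 8.500000e-06 * 29.2420 * 93.3520 = 0.023203 m
L_final = 29.265203 m

dL = 0.023203 m


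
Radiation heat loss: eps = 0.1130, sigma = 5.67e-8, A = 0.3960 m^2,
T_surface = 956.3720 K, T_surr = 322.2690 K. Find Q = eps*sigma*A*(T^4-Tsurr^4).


T^4 = 8.3658e+11
Tsurr^4 = 1.0786e+10
Q = 0.1130 * 5.67e-8 * 0.3960 * 8.2579e+11 = 2095.2129 W

2095.2129 W


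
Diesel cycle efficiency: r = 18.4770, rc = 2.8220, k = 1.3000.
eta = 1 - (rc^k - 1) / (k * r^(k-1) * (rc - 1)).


r^(k-1) = 2.3988
rc^k = 3.8523
eta = 0.4980 = 49.7982%

49.7982%


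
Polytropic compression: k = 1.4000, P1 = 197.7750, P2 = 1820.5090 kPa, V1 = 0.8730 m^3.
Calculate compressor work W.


(k-1)/k = 0.2857
(P2/P1)^exp = 1.8855
W = 3.5000 * 197.7750 * 0.8730 * (1.8855 - 1) = 535.1304 kJ

535.1304 kJ


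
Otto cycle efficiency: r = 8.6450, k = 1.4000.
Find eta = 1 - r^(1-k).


r^(k-1) = 2.3698
eta = 1 - 1/2.3698 = 0.5780 = 57.8018%

57.8018%


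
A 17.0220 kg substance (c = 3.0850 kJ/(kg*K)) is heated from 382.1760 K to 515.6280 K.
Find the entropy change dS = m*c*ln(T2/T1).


T2/T1 = 1.3492
ln(T2/T1) = 0.2995
dS = 17.0220 * 3.0850 * 0.2995 = 15.7278 kJ/K

15.7278 kJ/K


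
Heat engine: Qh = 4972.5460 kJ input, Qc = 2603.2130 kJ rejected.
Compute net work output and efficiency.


W = 4972.5460 - 2603.2130 = 2369.3330 kJ
eta = 2369.3330 / 4972.5460 = 0.4765 = 47.6483%

W = 2369.3330 kJ, eta = 47.6483%


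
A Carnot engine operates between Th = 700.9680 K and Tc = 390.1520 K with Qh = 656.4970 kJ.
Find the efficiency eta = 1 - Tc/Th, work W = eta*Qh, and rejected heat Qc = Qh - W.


eta = 1 - 390.1520/700.9680 = 0.4434
W = 0.4434 * 656.4970 = 291.0971 kJ
Qc = 656.4970 - 291.0971 = 365.3999 kJ

eta = 44.3410%, W = 291.0971 kJ, Qc = 365.3999 kJ


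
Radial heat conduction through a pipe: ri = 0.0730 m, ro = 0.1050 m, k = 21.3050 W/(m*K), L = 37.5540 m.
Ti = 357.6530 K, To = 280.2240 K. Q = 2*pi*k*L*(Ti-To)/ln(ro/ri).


dT = 77.4290 K
ln(ro/ri) = 0.3635
Q = 2*pi*21.3050*37.5540*77.4290 / 0.3635 = 1070818.2344 W

1070818.2344 W


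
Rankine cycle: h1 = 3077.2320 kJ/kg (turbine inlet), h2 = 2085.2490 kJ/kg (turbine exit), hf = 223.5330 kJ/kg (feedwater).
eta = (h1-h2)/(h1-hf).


W = 991.9830 kJ/kg
Q_in = 2853.6990 kJ/kg
eta = 0.3476 = 34.7613%

eta = 34.7613%


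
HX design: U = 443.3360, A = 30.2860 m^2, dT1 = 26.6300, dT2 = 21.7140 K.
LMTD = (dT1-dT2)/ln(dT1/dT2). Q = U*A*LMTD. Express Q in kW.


LMTD = 24.0885 K
Q = 443.3360 * 30.2860 * 24.0885 = 323432.6218 W = 323.4326 kW

323.4326 kW


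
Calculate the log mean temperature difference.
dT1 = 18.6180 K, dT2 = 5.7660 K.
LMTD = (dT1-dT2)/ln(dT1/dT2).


dT1/dT2 = 3.2289
ln(dT1/dT2) = 1.1722
LMTD = 12.8520 / 1.1722 = 10.9645 K

10.9645 K


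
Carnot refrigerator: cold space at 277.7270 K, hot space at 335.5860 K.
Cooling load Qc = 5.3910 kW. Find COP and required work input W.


COP = 277.7270 / 57.8590 = 4.8001
W = 5.3910 / 4.8001 = 1.1231 kW

COP = 4.8001, W = 1.1231 kW


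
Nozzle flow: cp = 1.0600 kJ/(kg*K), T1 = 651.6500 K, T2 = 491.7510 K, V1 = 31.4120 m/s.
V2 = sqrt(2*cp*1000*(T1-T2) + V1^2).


dT = 159.8990 K
2*cp*1000*dT = 338985.8800
V1^2 = 986.7137
V2 = sqrt(339972.5937) = 583.0717 m/s

583.0717 m/s


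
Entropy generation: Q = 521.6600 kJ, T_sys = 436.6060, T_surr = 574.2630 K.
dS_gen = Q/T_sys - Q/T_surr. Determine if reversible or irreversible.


dS_sys = 521.6600/436.6060 = 1.1948 kJ/K
dS_surr = -521.6600/574.2630 = -0.9084 kJ/K
dS_gen = 1.1948 - 0.9084 = 0.2864 kJ/K (irreversible)

dS_gen = 0.2864 kJ/K, irreversible


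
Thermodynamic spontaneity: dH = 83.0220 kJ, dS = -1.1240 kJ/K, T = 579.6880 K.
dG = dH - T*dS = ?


T*dS = 579.6880 * -1.1240 = -651.5693 kJ
dG = 83.0220 + 651.5693 = 734.5913 kJ (non-spontaneous)

dG = 734.5913 kJ, non-spontaneous


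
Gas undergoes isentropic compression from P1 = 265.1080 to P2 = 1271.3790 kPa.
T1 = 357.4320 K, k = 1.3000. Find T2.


(k-1)/k = 0.2308
(P2/P1)^exp = 1.4359
T2 = 357.4320 * 1.4359 = 513.2313 K

513.2313 K


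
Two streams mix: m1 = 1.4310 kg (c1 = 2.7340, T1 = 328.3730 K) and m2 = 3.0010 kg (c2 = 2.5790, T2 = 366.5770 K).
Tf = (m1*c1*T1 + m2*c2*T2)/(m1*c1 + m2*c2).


num = 4121.8631
den = 11.6519
Tf = 353.7493 K

353.7493 K


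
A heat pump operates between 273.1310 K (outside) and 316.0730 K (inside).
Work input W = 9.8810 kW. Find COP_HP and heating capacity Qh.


COP = 316.0730 / 42.9420 = 7.3605
Qh = 7.3605 * 9.8810 = 72.7287 kW

COP = 7.3605, Qh = 72.7287 kW


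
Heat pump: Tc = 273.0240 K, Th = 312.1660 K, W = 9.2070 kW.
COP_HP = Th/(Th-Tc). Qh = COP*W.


COP = 312.1660 / 39.1420 = 7.9752
Qh = 7.9752 * 9.2070 = 73.4278 kW

COP = 7.9752, Qh = 73.4278 kW


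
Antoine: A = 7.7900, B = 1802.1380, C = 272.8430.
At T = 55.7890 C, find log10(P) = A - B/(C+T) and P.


C+T = 328.6320
B/(C+T) = 5.4838
log10(P) = 7.7900 - 5.4838 = 2.3062
P = 10^2.3062 = 202.4152 mmHg

202.4152 mmHg


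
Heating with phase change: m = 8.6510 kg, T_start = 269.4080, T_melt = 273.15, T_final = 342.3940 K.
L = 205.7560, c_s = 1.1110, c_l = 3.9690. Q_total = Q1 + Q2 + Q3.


Q1 (sensible, solid) = 8.6510 * 1.1110 * 3.7420 = 35.9653 kJ
Q2 (latent) = 8.6510 * 205.7560 = 1779.9952 kJ
Q3 (sensible, liquid) = 8.6510 * 3.9690 * 69.2440 = 2377.5495 kJ
Q_total = 4193.5099 kJ

4193.5099 kJ


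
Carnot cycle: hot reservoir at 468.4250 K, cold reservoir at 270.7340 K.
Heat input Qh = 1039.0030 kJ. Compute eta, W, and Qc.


eta = 1 - 270.7340/468.4250 = 0.4220
W = 0.4220 * 1039.0030 = 438.4940 kJ
Qc = 1039.0030 - 438.4940 = 600.5090 kJ

eta = 42.2033%, W = 438.4940 kJ, Qc = 600.5090 kJ


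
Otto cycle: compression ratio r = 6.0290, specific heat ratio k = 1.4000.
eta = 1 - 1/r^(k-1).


r^(k-1) = 2.0516
eta = 1 - 1/2.0516 = 0.5126 = 51.2582%

51.2582%


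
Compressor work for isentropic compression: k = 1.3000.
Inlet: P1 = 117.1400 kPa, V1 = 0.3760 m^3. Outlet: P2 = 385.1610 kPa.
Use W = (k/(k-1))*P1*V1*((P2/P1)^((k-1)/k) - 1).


(k-1)/k = 0.2308
(P2/P1)^exp = 1.3161
W = 4.3333 * 117.1400 * 0.3760 * (1.3161 - 1) = 60.3334 kJ

60.3334 kJ


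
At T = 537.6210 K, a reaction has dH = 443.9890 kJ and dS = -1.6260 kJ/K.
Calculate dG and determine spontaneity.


T*dS = 537.6210 * -1.6260 = -874.1717 kJ
dG = 443.9890 + 874.1717 = 1318.1607 kJ (non-spontaneous)

dG = 1318.1607 kJ, non-spontaneous


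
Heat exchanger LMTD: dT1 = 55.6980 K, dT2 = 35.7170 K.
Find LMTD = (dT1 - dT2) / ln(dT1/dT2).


dT1/dT2 = 1.5594
ln(dT1/dT2) = 0.4443
LMTD = 19.9810 / 0.4443 = 44.9701 K

44.9701 K


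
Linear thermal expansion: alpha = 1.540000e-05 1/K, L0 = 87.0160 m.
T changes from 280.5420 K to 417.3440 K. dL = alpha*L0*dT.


dT = 136.8020 K
dL = 1.540000e-05 * 87.0160 * 136.8020 = 0.183321 m
L_final = 87.199321 m

dL = 0.183321 m
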